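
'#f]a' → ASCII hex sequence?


String: '#f]a'  (4 characters)
Per-character ASCII lookup:
  '#': special character: '#' = 35 → 0x23
  'f': lowercase starts at 97: 'f' = 97 + 5 = 102 → 0x66
  ']': special character: ']' = 93 → 0x5D
  'a': lowercase starts at 97: 'a' = 97 + 0 = 97 → 0x61
= 0x23 0x66 0x5D 0x61


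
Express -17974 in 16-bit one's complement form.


Original: 0100011000110110
Invert all bits:
  bit 0: 0 → 1
  bit 1: 1 → 0
  bit 2: 0 → 1
  bit 3: 0 → 1
  bit 4: 0 → 1
  bit 5: 1 → 0
  bit 6: 1 → 0
  bit 7: 0 → 1
  bit 8: 0 → 1
  bit 9: 0 → 1
  bit 10: 1 → 0
  bit 11: 1 → 0
  bit 12: 0 → 1
  bit 13: 1 → 0
  bit 14: 1 → 0
  bit 15: 0 → 1
= 1011100111001001


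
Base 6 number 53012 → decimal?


Positional values (base 6):
  2 × 6^0 = 2 × 1 = 2
  1 × 6^1 = 1 × 6 = 6
  0 × 6^2 = 0 × 36 = 0
  3 × 6^3 = 3 × 216 = 648
  5 × 6^4 = 5 × 1296 = 6480
Sum = 2 + 6 + 0 + 648 + 6480
= 7136


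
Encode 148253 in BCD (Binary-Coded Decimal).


Each digit → 4-bit binary:
  1 → 0001
  4 → 0100
  8 → 1000
  2 → 0010
  5 → 0101
  3 → 0011
= 0001 0100 1000 0010 0101 0011


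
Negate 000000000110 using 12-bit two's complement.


Original: 000000000110
Step 1 - Invert all bits: 111111111001
Step 2 - Add 1: 111111111001 + 1
= 111111111010 (represents -6)


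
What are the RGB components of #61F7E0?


Hex: #61F7E0
R = 61₁₆ = 97
G = F7₁₆ = 247
B = E0₁₆ = 224
= RGB(97, 247, 224)


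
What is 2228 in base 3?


Divide by 3 repeatedly:
2228 ÷ 3 = 742 remainder 2
742 ÷ 3 = 247 remainder 1
247 ÷ 3 = 82 remainder 1
82 ÷ 3 = 27 remainder 1
27 ÷ 3 = 9 remainder 0
9 ÷ 3 = 3 remainder 0
3 ÷ 3 = 1 remainder 0
1 ÷ 3 = 0 remainder 1
Reading remainders bottom-up:
= 10001112


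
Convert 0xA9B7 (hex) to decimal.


Positional values:
Position 0: 7 × 16^0 = 7 × 1 = 7
Position 1: B × 16^1 = 11 × 16 = 176
Position 2: 9 × 16^2 = 9 × 256 = 2304
Position 3: A × 16^3 = 10 × 4096 = 40960
Sum = 7 + 176 + 2304 + 40960
= 43447


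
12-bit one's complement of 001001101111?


Original: 001001101111
Invert all bits:
  bit 0: 0 → 1
  bit 1: 0 → 1
  bit 2: 1 → 0
  bit 3: 0 → 1
  bit 4: 0 → 1
  bit 5: 1 → 0
  bit 6: 1 → 0
  bit 7: 0 → 1
  bit 8: 1 → 0
  bit 9: 1 → 0
  bit 10: 1 → 0
  bit 11: 1 → 0
= 110110010000


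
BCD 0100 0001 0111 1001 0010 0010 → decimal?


Each 4-bit group → digit:
  0100 → 4
  0001 → 1
  0111 → 7
  1001 → 9
  0010 → 2
  0010 → 2
= 417922


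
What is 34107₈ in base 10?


Positional values:
Position 0: 7 × 8^0 = 7
Position 1: 0 × 8^1 = 0
Position 2: 1 × 8^2 = 64
Position 3: 4 × 8^3 = 2048
Position 4: 3 × 8^4 = 12288
Sum = 7 + 0 + 64 + 2048 + 12288
= 14407


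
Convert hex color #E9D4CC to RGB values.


Hex: #E9D4CC
R = E9₁₆ = 233
G = D4₁₆ = 212
B = CC₁₆ = 204
= RGB(233, 212, 204)


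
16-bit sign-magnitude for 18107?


Sign bit: 0 (positive)
Magnitude: 18107 = 100011010111011
= 0100011010111011


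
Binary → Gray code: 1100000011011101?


Binary: 1100000011011101
Gray code: G = B XOR (B >> 1)
B >> 1 = 0110000001101110
1100000011011101 XOR 0110000001101110:
  1 XOR 0 = 1
  1 XOR 1 = 0
  0 XOR 1 = 1
  0 XOR 0 = 0
  0 XOR 0 = 0
  0 XOR 0 = 0
  0 XOR 0 = 0
  0 XOR 0 = 0
  1 XOR 0 = 1
  1 XOR 1 = 0
  0 XOR 1 = 1
  1 XOR 0 = 1
  1 XOR 1 = 0
  1 XOR 1 = 0
  0 XOR 1 = 1
  1 XOR 0 = 1
= 1010000010110011


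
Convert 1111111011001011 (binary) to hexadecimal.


Group into 4-bit nibbles: 1111111011001011
  1111 = F
  1110 = E
  1100 = C
  1011 = B
= 0xFECB


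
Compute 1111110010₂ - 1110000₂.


Align and subtract column by column (LSB to MSB, borrowing when needed):
  1111110010
- 0001110000
  ----------
  col 0: (0 - 0 borrow-in) - 0 → 0 - 0 = 0, borrow out 0
  col 1: (1 - 0 borrow-in) - 0 → 1 - 0 = 1, borrow out 0
  col 2: (0 - 0 borrow-in) - 0 → 0 - 0 = 0, borrow out 0
  col 3: (0 - 0 borrow-in) - 0 → 0 - 0 = 0, borrow out 0
  col 4: (1 - 0 borrow-in) - 1 → 1 - 1 = 0, borrow out 0
  col 5: (1 - 0 borrow-in) - 1 → 1 - 1 = 0, borrow out 0
  col 6: (1 - 0 borrow-in) - 1 → 1 - 1 = 0, borrow out 0
  col 7: (1 - 0 borrow-in) - 0 → 1 - 0 = 1, borrow out 0
  col 8: (1 - 0 borrow-in) - 0 → 1 - 0 = 1, borrow out 0
  col 9: (1 - 0 borrow-in) - 0 → 1 - 0 = 1, borrow out 0
Reading bits MSB→LSB: 1110000010
Strip leading zeros: 1110000010
= 1110000010


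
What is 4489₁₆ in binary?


Each hex digit → 4 binary bits:
  4 = 0100
  4 = 0100
  8 = 1000
  9 = 1001
Concatenate: 0100 0100 1000 1001
= 0100010010001001


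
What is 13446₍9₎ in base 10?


Positional values (base 9):
  6 × 9^0 = 6 × 1 = 6
  4 × 9^1 = 4 × 9 = 36
  4 × 9^2 = 4 × 81 = 324
  3 × 9^3 = 3 × 729 = 2187
  1 × 9^4 = 1 × 6561 = 6561
Sum = 6 + 36 + 324 + 2187 + 6561
= 9114


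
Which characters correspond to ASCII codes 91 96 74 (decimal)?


Codes (decimal): 91 96 74
Per-code ASCII lookup:
  91  (special character) → '['
  96  (special character) → '`'
  74  (range 65-90: uppercase, 74 - 65 = 9) → 'J'
= '[`J'


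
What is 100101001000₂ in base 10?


Positional values:
Bit 3: 1 × 2^3 = 8
Bit 6: 1 × 2^6 = 64
Bit 8: 1 × 2^8 = 256
Bit 11: 1 × 2^11 = 2048
Sum = 8 + 64 + 256 + 2048
= 2376


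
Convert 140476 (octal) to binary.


Each octal digit → 3 binary bits:
  1 = 001
  4 = 100
  0 = 000
  4 = 100
  7 = 111
  6 = 110
Concatenate: 001 100 000 100 111 110
= 001100000100111110


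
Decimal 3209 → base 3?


Divide by 3 repeatedly:
3209 ÷ 3 = 1069 remainder 2
1069 ÷ 3 = 356 remainder 1
356 ÷ 3 = 118 remainder 2
118 ÷ 3 = 39 remainder 1
39 ÷ 3 = 13 remainder 0
13 ÷ 3 = 4 remainder 1
4 ÷ 3 = 1 remainder 1
1 ÷ 3 = 0 remainder 1
Reading remainders bottom-up:
= 11101212


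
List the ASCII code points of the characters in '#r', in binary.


String: '#r'  (2 characters)
Per-character ASCII lookup:
  '#': special character: '#' = 35 → 100011
  'r': lowercase starts at 97: 'r' = 97 + 17 = 114 → 1110010
= 100011 1110010


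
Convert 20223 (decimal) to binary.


Divide by 2 repeatedly:
20223 ÷ 2 = 10111 remainder 1
10111 ÷ 2 = 5055 remainder 1
5055 ÷ 2 = 2527 remainder 1
2527 ÷ 2 = 1263 remainder 1
1263 ÷ 2 = 631 remainder 1
631 ÷ 2 = 315 remainder 1
315 ÷ 2 = 157 remainder 1
157 ÷ 2 = 78 remainder 1
78 ÷ 2 = 39 remainder 0
39 ÷ 2 = 19 remainder 1
19 ÷ 2 = 9 remainder 1
9 ÷ 2 = 4 remainder 1
4 ÷ 2 = 2 remainder 0
2 ÷ 2 = 1 remainder 0
1 ÷ 2 = 0 remainder 1
Reading remainders bottom-up:
= 100111011111111


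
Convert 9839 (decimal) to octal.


Divide by 8 repeatedly:
9839 ÷ 8 = 1229 remainder 7
1229 ÷ 8 = 153 remainder 5
153 ÷ 8 = 19 remainder 1
19 ÷ 8 = 2 remainder 3
2 ÷ 8 = 0 remainder 2
Reading remainders bottom-up:
= 0o23157


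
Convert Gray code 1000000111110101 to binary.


Gray code: 1000000111110101
MSB stays the same: 1
Each subsequent bit = prev_binary XOR current_gray:
  B[1] = 1 XOR 0 = 1
  B[2] = 1 XOR 0 = 1
  B[3] = 1 XOR 0 = 1
  B[4] = 1 XOR 0 = 1
  B[5] = 1 XOR 0 = 1
  B[6] = 1 XOR 0 = 1
  B[7] = 1 XOR 1 = 0
  B[8] = 0 XOR 1 = 1
  B[9] = 1 XOR 1 = 0
  B[10] = 0 XOR 1 = 1
  B[11] = 1 XOR 1 = 0
  B[12] = 0 XOR 0 = 0
  B[13] = 0 XOR 1 = 1
  B[14] = 1 XOR 0 = 1
  B[15] = 1 XOR 1 = 0
= 1111111010100110 (65190 decimal)


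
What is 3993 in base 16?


Divide by 16 repeatedly:
3993 ÷ 16 = 249 remainder 9 (9)
249 ÷ 16 = 15 remainder 9 (9)
15 ÷ 16 = 0 remainder 15 (F)
Reading remainders bottom-up:
= 0xF99


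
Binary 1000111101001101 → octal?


Group into 3-bit groups: 001000111101001101
  001 = 1
  000 = 0
  111 = 7
  101 = 5
  001 = 1
  101 = 5
= 0o107515


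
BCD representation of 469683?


Each digit → 4-bit binary:
  4 → 0100
  6 → 0110
  9 → 1001
  6 → 0110
  8 → 1000
  3 → 0011
= 0100 0110 1001 0110 1000 0011


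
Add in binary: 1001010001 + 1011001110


Align and add column by column (LSB to MSB, carry propagating):
  01001010001
+ 01011001110
  -----------
  col 0: 1 + 0 + 0 (carry in) = 1 → bit 1, carry out 0
  col 1: 0 + 1 + 0 (carry in) = 1 → bit 1, carry out 0
  col 2: 0 + 1 + 0 (carry in) = 1 → bit 1, carry out 0
  col 3: 0 + 1 + 0 (carry in) = 1 → bit 1, carry out 0
  col 4: 1 + 0 + 0 (carry in) = 1 → bit 1, carry out 0
  col 5: 0 + 0 + 0 (carry in) = 0 → bit 0, carry out 0
  col 6: 1 + 1 + 0 (carry in) = 2 → bit 0, carry out 1
  col 7: 0 + 1 + 1 (carry in) = 2 → bit 0, carry out 1
  col 8: 0 + 0 + 1 (carry in) = 1 → bit 1, carry out 0
  col 9: 1 + 1 + 0 (carry in) = 2 → bit 0, carry out 1
  col 10: 0 + 0 + 1 (carry in) = 1 → bit 1, carry out 0
Reading bits MSB→LSB: 10100011111
Strip leading zeros: 10100011111
= 10100011111


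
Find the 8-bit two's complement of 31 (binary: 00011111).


Original: 00011111
Step 1 - Invert all bits: 11100000
Step 2 - Add 1: 11100000 + 1
= 11100001 (represents -31)


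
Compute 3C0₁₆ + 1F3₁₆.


Align and add column by column (LSB to MSB, each column mod 16 with carry):
  03C0
+ 01F3
  ----
  col 0: 0(0) + 3(3) + 0 (carry in) = 3 → 3(3), carry out 0
  col 1: C(12) + F(15) + 0 (carry in) = 27 → B(11), carry out 1
  col 2: 3(3) + 1(1) + 1 (carry in) = 5 → 5(5), carry out 0
  col 3: 0(0) + 0(0) + 0 (carry in) = 0 → 0(0), carry out 0
Reading digits MSB→LSB: 05B3
Strip leading zeros: 5B3
= 0x5B3


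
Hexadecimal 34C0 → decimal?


Positional values:
Position 0: 0 × 16^0 = 0 × 1 = 0
Position 1: C × 16^1 = 12 × 16 = 192
Position 2: 4 × 16^2 = 4 × 256 = 1024
Position 3: 3 × 16^3 = 3 × 4096 = 12288
Sum = 0 + 192 + 1024 + 12288
= 13504


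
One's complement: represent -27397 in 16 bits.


Original: 0110101100000101
Invert all bits:
  bit 0: 0 → 1
  bit 1: 1 → 0
  bit 2: 1 → 0
  bit 3: 0 → 1
  bit 4: 1 → 0
  bit 5: 0 → 1
  bit 6: 1 → 0
  bit 7: 1 → 0
  bit 8: 0 → 1
  bit 9: 0 → 1
  bit 10: 0 → 1
  bit 11: 0 → 1
  bit 12: 0 → 1
  bit 13: 1 → 0
  bit 14: 0 → 1
  bit 15: 1 → 0
= 1001010011111010


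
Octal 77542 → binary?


Each octal digit → 3 binary bits:
  7 = 111
  7 = 111
  5 = 101
  4 = 100
  2 = 010
Concatenate: 111 111 101 100 010
= 111111101100010


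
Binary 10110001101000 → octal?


Group into 3-bit groups: 010110001101000
  010 = 2
  110 = 6
  001 = 1
  101 = 5
  000 = 0
= 0o26150


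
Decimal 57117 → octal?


Divide by 8 repeatedly:
57117 ÷ 8 = 7139 remainder 5
7139 ÷ 8 = 892 remainder 3
892 ÷ 8 = 111 remainder 4
111 ÷ 8 = 13 remainder 7
13 ÷ 8 = 1 remainder 5
1 ÷ 8 = 0 remainder 1
Reading remainders bottom-up:
= 0o157435


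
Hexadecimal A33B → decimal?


Positional values:
Position 0: B × 16^0 = 11 × 1 = 11
Position 1: 3 × 16^1 = 3 × 16 = 48
Position 2: 3 × 16^2 = 3 × 256 = 768
Position 3: A × 16^3 = 10 × 4096 = 40960
Sum = 11 + 48 + 768 + 40960
= 41787


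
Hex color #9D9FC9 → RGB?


Hex: #9D9FC9
R = 9D₁₆ = 157
G = 9F₁₆ = 159
B = C9₁₆ = 201
= RGB(157, 159, 201)


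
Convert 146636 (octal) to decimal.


Positional values:
Position 0: 6 × 8^0 = 6
Position 1: 3 × 8^1 = 24
Position 2: 6 × 8^2 = 384
Position 3: 6 × 8^3 = 3072
Position 4: 4 × 8^4 = 16384
Position 5: 1 × 8^5 = 32768
Sum = 6 + 24 + 384 + 3072 + 16384 + 32768
= 52638


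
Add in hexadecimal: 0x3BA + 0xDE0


Align and add column by column (LSB to MSB, each column mod 16 with carry):
  03BA
+ 0DE0
  ----
  col 0: A(10) + 0(0) + 0 (carry in) = 10 → A(10), carry out 0
  col 1: B(11) + E(14) + 0 (carry in) = 25 → 9(9), carry out 1
  col 2: 3(3) + D(13) + 1 (carry in) = 17 → 1(1), carry out 1
  col 3: 0(0) + 0(0) + 1 (carry in) = 1 → 1(1), carry out 0
Reading digits MSB→LSB: 119A
Strip leading zeros: 119A
= 0x119A


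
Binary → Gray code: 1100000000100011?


Binary: 1100000000100011
Gray code: G = B XOR (B >> 1)
B >> 1 = 0110000000010001
1100000000100011 XOR 0110000000010001:
  1 XOR 0 = 1
  1 XOR 1 = 0
  0 XOR 1 = 1
  0 XOR 0 = 0
  0 XOR 0 = 0
  0 XOR 0 = 0
  0 XOR 0 = 0
  0 XOR 0 = 0
  0 XOR 0 = 0
  0 XOR 0 = 0
  1 XOR 0 = 1
  0 XOR 1 = 1
  0 XOR 0 = 0
  0 XOR 0 = 0
  1 XOR 0 = 1
  1 XOR 1 = 0
= 1010000000110010


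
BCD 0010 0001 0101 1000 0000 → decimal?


Each 4-bit group → digit:
  0010 → 2
  0001 → 1
  0101 → 5
  1000 → 8
  0000 → 0
= 21580


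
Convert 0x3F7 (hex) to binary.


Each hex digit → 4 binary bits:
  3 = 0011
  F = 1111
  7 = 0111
Concatenate: 0011 1111 0111
= 001111110111


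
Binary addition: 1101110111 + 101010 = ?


Align and add column by column (LSB to MSB, carry propagating):
  01101110111
+ 00000101010
  -----------
  col 0: 1 + 0 + 0 (carry in) = 1 → bit 1, carry out 0
  col 1: 1 + 1 + 0 (carry in) = 2 → bit 0, carry out 1
  col 2: 1 + 0 + 1 (carry in) = 2 → bit 0, carry out 1
  col 3: 0 + 1 + 1 (carry in) = 2 → bit 0, carry out 1
  col 4: 1 + 0 + 1 (carry in) = 2 → bit 0, carry out 1
  col 5: 1 + 1 + 1 (carry in) = 3 → bit 1, carry out 1
  col 6: 1 + 0 + 1 (carry in) = 2 → bit 0, carry out 1
  col 7: 0 + 0 + 1 (carry in) = 1 → bit 1, carry out 0
  col 8: 1 + 0 + 0 (carry in) = 1 → bit 1, carry out 0
  col 9: 1 + 0 + 0 (carry in) = 1 → bit 1, carry out 0
  col 10: 0 + 0 + 0 (carry in) = 0 → bit 0, carry out 0
Reading bits MSB→LSB: 01110100001
Strip leading zeros: 1110100001
= 1110100001


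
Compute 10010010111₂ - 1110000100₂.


Align and subtract column by column (LSB to MSB, borrowing when needed):
  10010010111
- 01110000100
  -----------
  col 0: (1 - 0 borrow-in) - 0 → 1 - 0 = 1, borrow out 0
  col 1: (1 - 0 borrow-in) - 0 → 1 - 0 = 1, borrow out 0
  col 2: (1 - 0 borrow-in) - 1 → 1 - 1 = 0, borrow out 0
  col 3: (0 - 0 borrow-in) - 0 → 0 - 0 = 0, borrow out 0
  col 4: (1 - 0 borrow-in) - 0 → 1 - 0 = 1, borrow out 0
  col 5: (0 - 0 borrow-in) - 0 → 0 - 0 = 0, borrow out 0
  col 6: (0 - 0 borrow-in) - 0 → 0 - 0 = 0, borrow out 0
  col 7: (1 - 0 borrow-in) - 1 → 1 - 1 = 0, borrow out 0
  col 8: (0 - 0 borrow-in) - 1 → borrow from next column: (0+2) - 1 = 1, borrow out 1
  col 9: (0 - 1 borrow-in) - 1 → borrow from next column: (-1+2) - 1 = 0, borrow out 1
  col 10: (1 - 1 borrow-in) - 0 → 0 - 0 = 0, borrow out 0
Reading bits MSB→LSB: 00100010011
Strip leading zeros: 100010011
= 100010011


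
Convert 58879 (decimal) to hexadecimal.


Divide by 16 repeatedly:
58879 ÷ 16 = 3679 remainder 15 (F)
3679 ÷ 16 = 229 remainder 15 (F)
229 ÷ 16 = 14 remainder 5 (5)
14 ÷ 16 = 0 remainder 14 (E)
Reading remainders bottom-up:
= 0xE5FF


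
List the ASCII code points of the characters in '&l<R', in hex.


String: '&l<R'  (4 characters)
Per-character ASCII lookup:
  '&': special character: '&' = 38 → 0x26
  'l': lowercase starts at 97: 'l' = 97 + 11 = 108 → 0x6C
  '<': special character: '<' = 60 → 0x3C
  'R': uppercase starts at 65: 'R' = 65 + 17 = 82 → 0x52
= 0x26 0x6C 0x3C 0x52


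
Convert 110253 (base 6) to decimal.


Positional values (base 6):
  3 × 6^0 = 3 × 1 = 3
  5 × 6^1 = 5 × 6 = 30
  2 × 6^2 = 2 × 36 = 72
  0 × 6^3 = 0 × 216 = 0
  1 × 6^4 = 1 × 1296 = 1296
  1 × 6^5 = 1 × 7776 = 7776
Sum = 3 + 30 + 72 + 0 + 1296 + 7776
= 9177


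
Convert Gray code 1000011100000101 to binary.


Gray code: 1000011100000101
MSB stays the same: 1
Each subsequent bit = prev_binary XOR current_gray:
  B[1] = 1 XOR 0 = 1
  B[2] = 1 XOR 0 = 1
  B[3] = 1 XOR 0 = 1
  B[4] = 1 XOR 0 = 1
  B[5] = 1 XOR 1 = 0
  B[6] = 0 XOR 1 = 1
  B[7] = 1 XOR 1 = 0
  B[8] = 0 XOR 0 = 0
  B[9] = 0 XOR 0 = 0
  B[10] = 0 XOR 0 = 0
  B[11] = 0 XOR 0 = 0
  B[12] = 0 XOR 0 = 0
  B[13] = 0 XOR 1 = 1
  B[14] = 1 XOR 0 = 1
  B[15] = 1 XOR 1 = 0
= 1111101000000110 (64006 decimal)


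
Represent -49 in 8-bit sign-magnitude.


Sign bit: 1 (negative)
Magnitude: 49 = 0110001
= 10110001


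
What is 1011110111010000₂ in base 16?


Group into 4-bit nibbles: 1011110111010000
  1011 = B
  1101 = D
  1101 = D
  0000 = 0
= 0xBDD0


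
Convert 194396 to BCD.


Each digit → 4-bit binary:
  1 → 0001
  9 → 1001
  4 → 0100
  3 → 0011
  9 → 1001
  6 → 0110
= 0001 1001 0100 0011 1001 0110


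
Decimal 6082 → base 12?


Divide by 12 repeatedly:
6082 ÷ 12 = 506 remainder 10
506 ÷ 12 = 42 remainder 2
42 ÷ 12 = 3 remainder 6
3 ÷ 12 = 0 remainder 3
Reading remainders bottom-up:
= 362A


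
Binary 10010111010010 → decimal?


Positional values:
Bit 1: 1 × 2^1 = 2
Bit 4: 1 × 2^4 = 16
Bit 6: 1 × 2^6 = 64
Bit 7: 1 × 2^7 = 128
Bit 8: 1 × 2^8 = 256
Bit 10: 1 × 2^10 = 1024
Bit 13: 1 × 2^13 = 8192
Sum = 2 + 16 + 64 + 128 + 256 + 1024 + 8192
= 9682


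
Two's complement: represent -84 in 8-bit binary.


Original: 01010100
Step 1 - Invert all bits: 10101011
Step 2 - Add 1: 10101011 + 1
= 10101100 (represents -84)


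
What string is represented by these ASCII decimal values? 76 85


Codes (decimal): 76 85
Per-code ASCII lookup:
  76  (range 65-90: uppercase, 76 - 65 = 11) → 'L'
  85  (range 65-90: uppercase, 85 - 65 = 20) → 'U'
= 'LU'


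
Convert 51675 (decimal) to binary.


Divide by 2 repeatedly:
51675 ÷ 2 = 25837 remainder 1
25837 ÷ 2 = 12918 remainder 1
12918 ÷ 2 = 6459 remainder 0
6459 ÷ 2 = 3229 remainder 1
3229 ÷ 2 = 1614 remainder 1
1614 ÷ 2 = 807 remainder 0
807 ÷ 2 = 403 remainder 1
403 ÷ 2 = 201 remainder 1
201 ÷ 2 = 100 remainder 1
100 ÷ 2 = 50 remainder 0
50 ÷ 2 = 25 remainder 0
25 ÷ 2 = 12 remainder 1
12 ÷ 2 = 6 remainder 0
6 ÷ 2 = 3 remainder 0
3 ÷ 2 = 1 remainder 1
1 ÷ 2 = 0 remainder 1
Reading remainders bottom-up:
= 1100100111011011


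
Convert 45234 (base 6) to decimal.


Positional values (base 6):
  4 × 6^0 = 4 × 1 = 4
  3 × 6^1 = 3 × 6 = 18
  2 × 6^2 = 2 × 36 = 72
  5 × 6^3 = 5 × 216 = 1080
  4 × 6^4 = 4 × 1296 = 5184
Sum = 4 + 18 + 72 + 1080 + 5184
= 6358


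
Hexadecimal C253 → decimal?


Positional values:
Position 0: 3 × 16^0 = 3 × 1 = 3
Position 1: 5 × 16^1 = 5 × 16 = 80
Position 2: 2 × 16^2 = 2 × 256 = 512
Position 3: C × 16^3 = 12 × 4096 = 49152
Sum = 3 + 80 + 512 + 49152
= 49747


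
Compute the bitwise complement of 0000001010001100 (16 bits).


Original: 0000001010001100
Invert all bits:
  bit 0: 0 → 1
  bit 1: 0 → 1
  bit 2: 0 → 1
  bit 3: 0 → 1
  bit 4: 0 → 1
  bit 5: 0 → 1
  bit 6: 1 → 0
  bit 7: 0 → 1
  bit 8: 1 → 0
  bit 9: 0 → 1
  bit 10: 0 → 1
  bit 11: 0 → 1
  bit 12: 1 → 0
  bit 13: 1 → 0
  bit 14: 0 → 1
  bit 15: 0 → 1
= 1111110101110011


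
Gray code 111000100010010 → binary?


Gray code: 111000100010010
MSB stays the same: 1
Each subsequent bit = prev_binary XOR current_gray:
  B[1] = 1 XOR 1 = 0
  B[2] = 0 XOR 1 = 1
  B[3] = 1 XOR 0 = 1
  B[4] = 1 XOR 0 = 1
  B[5] = 1 XOR 0 = 1
  B[6] = 1 XOR 1 = 0
  B[7] = 0 XOR 0 = 0
  B[8] = 0 XOR 0 = 0
  B[9] = 0 XOR 0 = 0
  B[10] = 0 XOR 1 = 1
  B[11] = 1 XOR 0 = 1
  B[12] = 1 XOR 0 = 1
  B[13] = 1 XOR 1 = 0
  B[14] = 0 XOR 0 = 0
= 101111000011100 (24092 decimal)


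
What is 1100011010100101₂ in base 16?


Group into 4-bit nibbles: 1100011010100101
  1100 = C
  0110 = 6
  1010 = A
  0101 = 5
= 0xC6A5


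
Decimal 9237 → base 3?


Divide by 3 repeatedly:
9237 ÷ 3 = 3079 remainder 0
3079 ÷ 3 = 1026 remainder 1
1026 ÷ 3 = 342 remainder 0
342 ÷ 3 = 114 remainder 0
114 ÷ 3 = 38 remainder 0
38 ÷ 3 = 12 remainder 2
12 ÷ 3 = 4 remainder 0
4 ÷ 3 = 1 remainder 1
1 ÷ 3 = 0 remainder 1
Reading remainders bottom-up:
= 110200010


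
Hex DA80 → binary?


Each hex digit → 4 binary bits:
  D = 1101
  A = 1010
  8 = 1000
  0 = 0000
Concatenate: 1101 1010 1000 0000
= 1101101010000000


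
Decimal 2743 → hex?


Divide by 16 repeatedly:
2743 ÷ 16 = 171 remainder 7 (7)
171 ÷ 16 = 10 remainder 11 (B)
10 ÷ 16 = 0 remainder 10 (A)
Reading remainders bottom-up:
= 0xAB7


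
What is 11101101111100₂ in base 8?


Group into 3-bit groups: 011101101111100
  011 = 3
  101 = 5
  101 = 5
  111 = 7
  100 = 4
= 0o35574


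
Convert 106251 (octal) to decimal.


Positional values:
Position 0: 1 × 8^0 = 1
Position 1: 5 × 8^1 = 40
Position 2: 2 × 8^2 = 128
Position 3: 6 × 8^3 = 3072
Position 4: 0 × 8^4 = 0
Position 5: 1 × 8^5 = 32768
Sum = 1 + 40 + 128 + 3072 + 0 + 32768
= 36009


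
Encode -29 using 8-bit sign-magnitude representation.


Sign bit: 1 (negative)
Magnitude: 29 = 0011101
= 10011101


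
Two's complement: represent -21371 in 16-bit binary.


Original: 0101001101111011
Step 1 - Invert all bits: 1010110010000100
Step 2 - Add 1: 1010110010000100 + 1
= 1010110010000101 (represents -21371)


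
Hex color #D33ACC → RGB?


Hex: #D33ACC
R = D3₁₆ = 211
G = 3A₁₆ = 58
B = CC₁₆ = 204
= RGB(211, 58, 204)


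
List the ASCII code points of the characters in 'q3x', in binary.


String: 'q3x'  (3 characters)
Per-character ASCII lookup:
  'q': lowercase starts at 97: 'q' = 97 + 16 = 113 → 1110001
  '3': digits start at 48: '3' = 48 + 3 = 51 → 110011
  'x': lowercase starts at 97: 'x' = 97 + 23 = 120 → 1111000
= 1110001 110011 1111000


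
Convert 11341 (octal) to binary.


Each octal digit → 3 binary bits:
  1 = 001
  1 = 001
  3 = 011
  4 = 100
  1 = 001
Concatenate: 001 001 011 100 001
= 001001011100001


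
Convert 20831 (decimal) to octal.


Divide by 8 repeatedly:
20831 ÷ 8 = 2603 remainder 7
2603 ÷ 8 = 325 remainder 3
325 ÷ 8 = 40 remainder 5
40 ÷ 8 = 5 remainder 0
5 ÷ 8 = 0 remainder 5
Reading remainders bottom-up:
= 0o50537


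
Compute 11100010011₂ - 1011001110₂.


Align and subtract column by column (LSB to MSB, borrowing when needed):
  11100010011
- 01011001110
  -----------
  col 0: (1 - 0 borrow-in) - 0 → 1 - 0 = 1, borrow out 0
  col 1: (1 - 0 borrow-in) - 1 → 1 - 1 = 0, borrow out 0
  col 2: (0 - 0 borrow-in) - 1 → borrow from next column: (0+2) - 1 = 1, borrow out 1
  col 3: (0 - 1 borrow-in) - 1 → borrow from next column: (-1+2) - 1 = 0, borrow out 1
  col 4: (1 - 1 borrow-in) - 0 → 0 - 0 = 0, borrow out 0
  col 5: (0 - 0 borrow-in) - 0 → 0 - 0 = 0, borrow out 0
  col 6: (0 - 0 borrow-in) - 1 → borrow from next column: (0+2) - 1 = 1, borrow out 1
  col 7: (0 - 1 borrow-in) - 1 → borrow from next column: (-1+2) - 1 = 0, borrow out 1
  col 8: (1 - 1 borrow-in) - 0 → 0 - 0 = 0, borrow out 0
  col 9: (1 - 0 borrow-in) - 1 → 1 - 1 = 0, borrow out 0
  col 10: (1 - 0 borrow-in) - 0 → 1 - 0 = 1, borrow out 0
Reading bits MSB→LSB: 10001000101
Strip leading zeros: 10001000101
= 10001000101


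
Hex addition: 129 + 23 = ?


Align and add column by column (LSB to MSB, each column mod 16 with carry):
  0129
+ 0023
  ----
  col 0: 9(9) + 3(3) + 0 (carry in) = 12 → C(12), carry out 0
  col 1: 2(2) + 2(2) + 0 (carry in) = 4 → 4(4), carry out 0
  col 2: 1(1) + 0(0) + 0 (carry in) = 1 → 1(1), carry out 0
  col 3: 0(0) + 0(0) + 0 (carry in) = 0 → 0(0), carry out 0
Reading digits MSB→LSB: 014C
Strip leading zeros: 14C
= 0x14C


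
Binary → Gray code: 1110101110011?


Binary: 1110101110011
Gray code: G = B XOR (B >> 1)
B >> 1 = 0111010111001
1110101110011 XOR 0111010111001:
  1 XOR 0 = 1
  1 XOR 1 = 0
  1 XOR 1 = 0
  0 XOR 1 = 1
  1 XOR 0 = 1
  0 XOR 1 = 1
  1 XOR 0 = 1
  1 XOR 1 = 0
  1 XOR 1 = 0
  0 XOR 1 = 1
  0 XOR 0 = 0
  1 XOR 0 = 1
  1 XOR 1 = 0
= 1001111001010


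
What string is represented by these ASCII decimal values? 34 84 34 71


Codes (decimal): 34 84 34 71
Per-code ASCII lookup:
  34  (special character) → '"'
  84  (range 65-90: uppercase, 84 - 65 = 19) → 'T'
  34  (special character) → '"'
  71  (range 65-90: uppercase, 71 - 65 = 6) → 'G'
= '"T"G'


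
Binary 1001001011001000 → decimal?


Positional values:
Bit 3: 1 × 2^3 = 8
Bit 6: 1 × 2^6 = 64
Bit 7: 1 × 2^7 = 128
Bit 9: 1 × 2^9 = 512
Bit 12: 1 × 2^12 = 4096
Bit 15: 1 × 2^15 = 32768
Sum = 8 + 64 + 128 + 512 + 4096 + 32768
= 37576


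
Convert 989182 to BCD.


Each digit → 4-bit binary:
  9 → 1001
  8 → 1000
  9 → 1001
  1 → 0001
  8 → 1000
  2 → 0010
= 1001 1000 1001 0001 1000 0010


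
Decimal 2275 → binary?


Divide by 2 repeatedly:
2275 ÷ 2 = 1137 remainder 1
1137 ÷ 2 = 568 remainder 1
568 ÷ 2 = 284 remainder 0
284 ÷ 2 = 142 remainder 0
142 ÷ 2 = 71 remainder 0
71 ÷ 2 = 35 remainder 1
35 ÷ 2 = 17 remainder 1
17 ÷ 2 = 8 remainder 1
8 ÷ 2 = 4 remainder 0
4 ÷ 2 = 2 remainder 0
2 ÷ 2 = 1 remainder 0
1 ÷ 2 = 0 remainder 1
Reading remainders bottom-up:
= 100011100011


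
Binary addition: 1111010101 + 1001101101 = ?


Align and add column by column (LSB to MSB, carry propagating):
  01111010101
+ 01001101101
  -----------
  col 0: 1 + 1 + 0 (carry in) = 2 → bit 0, carry out 1
  col 1: 0 + 0 + 1 (carry in) = 1 → bit 1, carry out 0
  col 2: 1 + 1 + 0 (carry in) = 2 → bit 0, carry out 1
  col 3: 0 + 1 + 1 (carry in) = 2 → bit 0, carry out 1
  col 4: 1 + 0 + 1 (carry in) = 2 → bit 0, carry out 1
  col 5: 0 + 1 + 1 (carry in) = 2 → bit 0, carry out 1
  col 6: 1 + 1 + 1 (carry in) = 3 → bit 1, carry out 1
  col 7: 1 + 0 + 1 (carry in) = 2 → bit 0, carry out 1
  col 8: 1 + 0 + 1 (carry in) = 2 → bit 0, carry out 1
  col 9: 1 + 1 + 1 (carry in) = 3 → bit 1, carry out 1
  col 10: 0 + 0 + 1 (carry in) = 1 → bit 1, carry out 0
Reading bits MSB→LSB: 11001000010
Strip leading zeros: 11001000010
= 11001000010


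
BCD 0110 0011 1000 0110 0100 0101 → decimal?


Each 4-bit group → digit:
  0110 → 6
  0011 → 3
  1000 → 8
  0110 → 6
  0100 → 4
  0101 → 5
= 638645


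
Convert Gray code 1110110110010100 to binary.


Gray code: 1110110110010100
MSB stays the same: 1
Each subsequent bit = prev_binary XOR current_gray:
  B[1] = 1 XOR 1 = 0
  B[2] = 0 XOR 1 = 1
  B[3] = 1 XOR 0 = 1
  B[4] = 1 XOR 1 = 0
  B[5] = 0 XOR 1 = 1
  B[6] = 1 XOR 0 = 1
  B[7] = 1 XOR 1 = 0
  B[8] = 0 XOR 1 = 1
  B[9] = 1 XOR 0 = 1
  B[10] = 1 XOR 0 = 1
  B[11] = 1 XOR 1 = 0
  B[12] = 0 XOR 0 = 0
  B[13] = 0 XOR 1 = 1
  B[14] = 1 XOR 0 = 1
  B[15] = 1 XOR 0 = 1
= 1011011011100111 (46823 decimal)


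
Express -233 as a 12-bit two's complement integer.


Original: 000011101001
Step 1 - Invert all bits: 111100010110
Step 2 - Add 1: 111100010110 + 1
= 111100010111 (represents -233)


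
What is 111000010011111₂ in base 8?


Group into 3-bit groups: 111000010011111
  111 = 7
  000 = 0
  010 = 2
  011 = 3
  111 = 7
= 0o70237


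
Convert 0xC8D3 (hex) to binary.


Each hex digit → 4 binary bits:
  C = 1100
  8 = 1000
  D = 1101
  3 = 0011
Concatenate: 1100 1000 1101 0011
= 1100100011010011


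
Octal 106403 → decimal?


Positional values:
Position 0: 3 × 8^0 = 3
Position 1: 0 × 8^1 = 0
Position 2: 4 × 8^2 = 256
Position 3: 6 × 8^3 = 3072
Position 4: 0 × 8^4 = 0
Position 5: 1 × 8^5 = 32768
Sum = 3 + 0 + 256 + 3072 + 0 + 32768
= 36099


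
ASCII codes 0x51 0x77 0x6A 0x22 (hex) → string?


Codes (hex): 0x51 0x77 0x6A 0x22
Per-code ASCII lookup:
  0x51 = 81  (range 65-90: uppercase, 81 - 65 = 16) → 'Q'
  0x77 = 119  (range 97-122: lowercase, 119 - 97 = 22) → 'w'
  0x6A = 106  (range 97-122: lowercase, 106 - 97 = 9) → 'j'
  0x22 = 34  (special character) → '"'
= 'Qwj"'


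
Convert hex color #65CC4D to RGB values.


Hex: #65CC4D
R = 65₁₆ = 101
G = CC₁₆ = 204
B = 4D₁₆ = 77
= RGB(101, 204, 77)


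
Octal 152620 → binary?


Each octal digit → 3 binary bits:
  1 = 001
  5 = 101
  2 = 010
  6 = 110
  2 = 010
  0 = 000
Concatenate: 001 101 010 110 010 000
= 001101010110010000


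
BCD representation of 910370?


Each digit → 4-bit binary:
  9 → 1001
  1 → 0001
  0 → 0000
  3 → 0011
  7 → 0111
  0 → 0000
= 1001 0001 0000 0011 0111 0000


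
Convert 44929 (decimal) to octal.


Divide by 8 repeatedly:
44929 ÷ 8 = 5616 remainder 1
5616 ÷ 8 = 702 remainder 0
702 ÷ 8 = 87 remainder 6
87 ÷ 8 = 10 remainder 7
10 ÷ 8 = 1 remainder 2
1 ÷ 8 = 0 remainder 1
Reading remainders bottom-up:
= 0o127601


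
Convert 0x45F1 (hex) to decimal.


Positional values:
Position 0: 1 × 16^0 = 1 × 1 = 1
Position 1: F × 16^1 = 15 × 16 = 240
Position 2: 5 × 16^2 = 5 × 256 = 1280
Position 3: 4 × 16^3 = 4 × 4096 = 16384
Sum = 1 + 240 + 1280 + 16384
= 17905


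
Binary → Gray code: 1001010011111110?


Binary: 1001010011111110
Gray code: G = B XOR (B >> 1)
B >> 1 = 0100101001111111
1001010011111110 XOR 0100101001111111:
  1 XOR 0 = 1
  0 XOR 1 = 1
  0 XOR 0 = 0
  1 XOR 0 = 1
  0 XOR 1 = 1
  1 XOR 0 = 1
  0 XOR 1 = 1
  0 XOR 0 = 0
  1 XOR 0 = 1
  1 XOR 1 = 0
  1 XOR 1 = 0
  1 XOR 1 = 0
  1 XOR 1 = 0
  1 XOR 1 = 0
  1 XOR 1 = 0
  0 XOR 1 = 1
= 1101111010000001


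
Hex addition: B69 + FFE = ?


Align and add column by column (LSB to MSB, each column mod 16 with carry):
  0B69
+ 0FFE
  ----
  col 0: 9(9) + E(14) + 0 (carry in) = 23 → 7(7), carry out 1
  col 1: 6(6) + F(15) + 1 (carry in) = 22 → 6(6), carry out 1
  col 2: B(11) + F(15) + 1 (carry in) = 27 → B(11), carry out 1
  col 3: 0(0) + 0(0) + 1 (carry in) = 1 → 1(1), carry out 0
Reading digits MSB→LSB: 1B67
Strip leading zeros: 1B67
= 0x1B67


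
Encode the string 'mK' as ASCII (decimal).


String: 'mK'  (2 characters)
Per-character ASCII lookup:
  'm': lowercase starts at 97: 'm' = 97 + 12 = 109
  'K': uppercase starts at 65: 'K' = 65 + 10 = 75
= 109 75


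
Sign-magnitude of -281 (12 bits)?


Sign bit: 1 (negative)
Magnitude: 281 = 00100011001
= 100100011001


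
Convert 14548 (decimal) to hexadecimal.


Divide by 16 repeatedly:
14548 ÷ 16 = 909 remainder 4 (4)
909 ÷ 16 = 56 remainder 13 (D)
56 ÷ 16 = 3 remainder 8 (8)
3 ÷ 16 = 0 remainder 3 (3)
Reading remainders bottom-up:
= 0x38D4


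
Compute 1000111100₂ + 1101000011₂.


Align and add column by column (LSB to MSB, carry propagating):
  01000111100
+ 01101000011
  -----------
  col 0: 0 + 1 + 0 (carry in) = 1 → bit 1, carry out 0
  col 1: 0 + 1 + 0 (carry in) = 1 → bit 1, carry out 0
  col 2: 1 + 0 + 0 (carry in) = 1 → bit 1, carry out 0
  col 3: 1 + 0 + 0 (carry in) = 1 → bit 1, carry out 0
  col 4: 1 + 0 + 0 (carry in) = 1 → bit 1, carry out 0
  col 5: 1 + 0 + 0 (carry in) = 1 → bit 1, carry out 0
  col 6: 0 + 1 + 0 (carry in) = 1 → bit 1, carry out 0
  col 7: 0 + 0 + 0 (carry in) = 0 → bit 0, carry out 0
  col 8: 0 + 1 + 0 (carry in) = 1 → bit 1, carry out 0
  col 9: 1 + 1 + 0 (carry in) = 2 → bit 0, carry out 1
  col 10: 0 + 0 + 1 (carry in) = 1 → bit 1, carry out 0
Reading bits MSB→LSB: 10101111111
Strip leading zeros: 10101111111
= 10101111111


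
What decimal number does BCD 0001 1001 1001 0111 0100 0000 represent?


Each 4-bit group → digit:
  0001 → 1
  1001 → 9
  1001 → 9
  0111 → 7
  0100 → 4
  0000 → 0
= 199740


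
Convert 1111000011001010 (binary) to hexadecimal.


Group into 4-bit nibbles: 1111000011001010
  1111 = F
  0000 = 0
  1100 = C
  1010 = A
= 0xF0CA


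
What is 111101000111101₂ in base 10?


Positional values:
Bit 0: 1 × 2^0 = 1
Bit 2: 1 × 2^2 = 4
Bit 3: 1 × 2^3 = 8
Bit 4: 1 × 2^4 = 16
Bit 5: 1 × 2^5 = 32
Bit 9: 1 × 2^9 = 512
Bit 11: 1 × 2^11 = 2048
Bit 12: 1 × 2^12 = 4096
Bit 13: 1 × 2^13 = 8192
Bit 14: 1 × 2^14 = 16384
Sum = 1 + 4 + 8 + 16 + 32 + 512 + 2048 + 4096 + 8192 + 16384
= 31293


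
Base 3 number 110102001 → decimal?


Positional values (base 3):
  1 × 3^0 = 1 × 1 = 1
  0 × 3^1 = 0 × 3 = 0
  0 × 3^2 = 0 × 9 = 0
  2 × 3^3 = 2 × 27 = 54
  0 × 3^4 = 0 × 81 = 0
  1 × 3^5 = 1 × 243 = 243
  0 × 3^6 = 0 × 729 = 0
  1 × 3^7 = 1 × 2187 = 2187
  1 × 3^8 = 1 × 6561 = 6561
Sum = 1 + 0 + 0 + 54 + 0 + 243 + 0 + 2187 + 6561
= 9046


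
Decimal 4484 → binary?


Divide by 2 repeatedly:
4484 ÷ 2 = 2242 remainder 0
2242 ÷ 2 = 1121 remainder 0
1121 ÷ 2 = 560 remainder 1
560 ÷ 2 = 280 remainder 0
280 ÷ 2 = 140 remainder 0
140 ÷ 2 = 70 remainder 0
70 ÷ 2 = 35 remainder 0
35 ÷ 2 = 17 remainder 1
17 ÷ 2 = 8 remainder 1
8 ÷ 2 = 4 remainder 0
4 ÷ 2 = 2 remainder 0
2 ÷ 2 = 1 remainder 0
1 ÷ 2 = 0 remainder 1
Reading remainders bottom-up:
= 1000110000100


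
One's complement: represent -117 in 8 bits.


Original: 01110101
Invert all bits:
  bit 0: 0 → 1
  bit 1: 1 → 0
  bit 2: 1 → 0
  bit 3: 1 → 0
  bit 4: 0 → 1
  bit 5: 1 → 0
  bit 6: 0 → 1
  bit 7: 1 → 0
= 10001010


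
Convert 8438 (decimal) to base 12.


Divide by 12 repeatedly:
8438 ÷ 12 = 703 remainder 2
703 ÷ 12 = 58 remainder 7
58 ÷ 12 = 4 remainder 10
4 ÷ 12 = 0 remainder 4
Reading remainders bottom-up:
= 4A72


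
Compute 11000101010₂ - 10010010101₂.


Align and subtract column by column (LSB to MSB, borrowing when needed):
  11000101010
- 10010010101
  -----------
  col 0: (0 - 0 borrow-in) - 1 → borrow from next column: (0+2) - 1 = 1, borrow out 1
  col 1: (1 - 1 borrow-in) - 0 → 0 - 0 = 0, borrow out 0
  col 2: (0 - 0 borrow-in) - 1 → borrow from next column: (0+2) - 1 = 1, borrow out 1
  col 3: (1 - 1 borrow-in) - 0 → 0 - 0 = 0, borrow out 0
  col 4: (0 - 0 borrow-in) - 1 → borrow from next column: (0+2) - 1 = 1, borrow out 1
  col 5: (1 - 1 borrow-in) - 0 → 0 - 0 = 0, borrow out 0
  col 6: (0 - 0 borrow-in) - 0 → 0 - 0 = 0, borrow out 0
  col 7: (0 - 0 borrow-in) - 1 → borrow from next column: (0+2) - 1 = 1, borrow out 1
  col 8: (0 - 1 borrow-in) - 0 → borrow from next column: (-1+2) - 0 = 1, borrow out 1
  col 9: (1 - 1 borrow-in) - 0 → 0 - 0 = 0, borrow out 0
  col 10: (1 - 0 borrow-in) - 1 → 1 - 1 = 0, borrow out 0
Reading bits MSB→LSB: 00110010101
Strip leading zeros: 110010101
= 110010101


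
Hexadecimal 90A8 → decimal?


Positional values:
Position 0: 8 × 16^0 = 8 × 1 = 8
Position 1: A × 16^1 = 10 × 16 = 160
Position 2: 0 × 16^2 = 0 × 256 = 0
Position 3: 9 × 16^3 = 9 × 4096 = 36864
Sum = 8 + 160 + 0 + 36864
= 37032


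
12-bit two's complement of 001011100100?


Original: 001011100100
Step 1 - Invert all bits: 110100011011
Step 2 - Add 1: 110100011011 + 1
= 110100011100 (represents -740)


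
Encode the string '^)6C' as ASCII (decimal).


String: '^)6C'  (4 characters)
Per-character ASCII lookup:
  '^': special character: '^' = 94
  ')': special character: ')' = 41
  '6': digits start at 48: '6' = 48 + 6 = 54
  'C': uppercase starts at 65: 'C' = 65 + 2 = 67
= 94 41 54 67


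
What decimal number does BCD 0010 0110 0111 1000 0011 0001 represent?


Each 4-bit group → digit:
  0010 → 2
  0110 → 6
  0111 → 7
  1000 → 8
  0011 → 3
  0001 → 1
= 267831


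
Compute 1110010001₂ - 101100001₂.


Align and subtract column by column (LSB to MSB, borrowing when needed):
  1110010001
- 0101100001
  ----------
  col 0: (1 - 0 borrow-in) - 1 → 1 - 1 = 0, borrow out 0
  col 1: (0 - 0 borrow-in) - 0 → 0 - 0 = 0, borrow out 0
  col 2: (0 - 0 borrow-in) - 0 → 0 - 0 = 0, borrow out 0
  col 3: (0 - 0 borrow-in) - 0 → 0 - 0 = 0, borrow out 0
  col 4: (1 - 0 borrow-in) - 0 → 1 - 0 = 1, borrow out 0
  col 5: (0 - 0 borrow-in) - 1 → borrow from next column: (0+2) - 1 = 1, borrow out 1
  col 6: (0 - 1 borrow-in) - 1 → borrow from next column: (-1+2) - 1 = 0, borrow out 1
  col 7: (1 - 1 borrow-in) - 0 → 0 - 0 = 0, borrow out 0
  col 8: (1 - 0 borrow-in) - 1 → 1 - 1 = 0, borrow out 0
  col 9: (1 - 0 borrow-in) - 0 → 1 - 0 = 1, borrow out 0
Reading bits MSB→LSB: 1000110000
Strip leading zeros: 1000110000
= 1000110000


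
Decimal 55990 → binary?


Divide by 2 repeatedly:
55990 ÷ 2 = 27995 remainder 0
27995 ÷ 2 = 13997 remainder 1
13997 ÷ 2 = 6998 remainder 1
6998 ÷ 2 = 3499 remainder 0
3499 ÷ 2 = 1749 remainder 1
1749 ÷ 2 = 874 remainder 1
874 ÷ 2 = 437 remainder 0
437 ÷ 2 = 218 remainder 1
218 ÷ 2 = 109 remainder 0
109 ÷ 2 = 54 remainder 1
54 ÷ 2 = 27 remainder 0
27 ÷ 2 = 13 remainder 1
13 ÷ 2 = 6 remainder 1
6 ÷ 2 = 3 remainder 0
3 ÷ 2 = 1 remainder 1
1 ÷ 2 = 0 remainder 1
Reading remainders bottom-up:
= 1101101010110110


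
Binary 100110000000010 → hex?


Group into 4-bit nibbles: 0100110000000010
  0100 = 4
  1100 = C
  0000 = 0
  0010 = 2
= 0x4C02


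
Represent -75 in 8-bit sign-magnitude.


Sign bit: 1 (negative)
Magnitude: 75 = 1001011
= 11001011


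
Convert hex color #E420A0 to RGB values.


Hex: #E420A0
R = E4₁₆ = 228
G = 20₁₆ = 32
B = A0₁₆ = 160
= RGB(228, 32, 160)


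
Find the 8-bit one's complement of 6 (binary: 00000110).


Original: 00000110
Invert all bits:
  bit 0: 0 → 1
  bit 1: 0 → 1
  bit 2: 0 → 1
  bit 3: 0 → 1
  bit 4: 0 → 1
  bit 5: 1 → 0
  bit 6: 1 → 0
  bit 7: 0 → 1
= 11111001


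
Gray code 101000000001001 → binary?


Gray code: 101000000001001
MSB stays the same: 1
Each subsequent bit = prev_binary XOR current_gray:
  B[1] = 1 XOR 0 = 1
  B[2] = 1 XOR 1 = 0
  B[3] = 0 XOR 0 = 0
  B[4] = 0 XOR 0 = 0
  B[5] = 0 XOR 0 = 0
  B[6] = 0 XOR 0 = 0
  B[7] = 0 XOR 0 = 0
  B[8] = 0 XOR 0 = 0
  B[9] = 0 XOR 0 = 0
  B[10] = 0 XOR 0 = 0
  B[11] = 0 XOR 1 = 1
  B[12] = 1 XOR 0 = 1
  B[13] = 1 XOR 0 = 1
  B[14] = 1 XOR 1 = 0
= 110000000001110 (24590 decimal)


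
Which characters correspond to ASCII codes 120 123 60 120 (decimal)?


Codes (decimal): 120 123 60 120
Per-code ASCII lookup:
  120  (range 97-122: lowercase, 120 - 97 = 23) → 'x'
  123  (special character) → '{'
  60  (special character) → '<'
  120  (range 97-122: lowercase, 120 - 97 = 23) → 'x'
= 'x{<x'


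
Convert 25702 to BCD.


Each digit → 4-bit binary:
  2 → 0010
  5 → 0101
  7 → 0111
  0 → 0000
  2 → 0010
= 0010 0101 0111 0000 0010


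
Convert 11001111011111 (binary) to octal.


Group into 3-bit groups: 011001111011111
  011 = 3
  001 = 1
  111 = 7
  011 = 3
  111 = 7
= 0o31737


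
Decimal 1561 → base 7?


Divide by 7 repeatedly:
1561 ÷ 7 = 223 remainder 0
223 ÷ 7 = 31 remainder 6
31 ÷ 7 = 4 remainder 3
4 ÷ 7 = 0 remainder 4
Reading remainders bottom-up:
= 4360


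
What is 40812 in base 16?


Divide by 16 repeatedly:
40812 ÷ 16 = 2550 remainder 12 (C)
2550 ÷ 16 = 159 remainder 6 (6)
159 ÷ 16 = 9 remainder 15 (F)
9 ÷ 16 = 0 remainder 9 (9)
Reading remainders bottom-up:
= 0x9F6C


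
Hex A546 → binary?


Each hex digit → 4 binary bits:
  A = 1010
  5 = 0101
  4 = 0100
  6 = 0110
Concatenate: 1010 0101 0100 0110
= 1010010101000110


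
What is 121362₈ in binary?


Each octal digit → 3 binary bits:
  1 = 001
  2 = 010
  1 = 001
  3 = 011
  6 = 110
  2 = 010
Concatenate: 001 010 001 011 110 010
= 001010001011110010


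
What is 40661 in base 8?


Divide by 8 repeatedly:
40661 ÷ 8 = 5082 remainder 5
5082 ÷ 8 = 635 remainder 2
635 ÷ 8 = 79 remainder 3
79 ÷ 8 = 9 remainder 7
9 ÷ 8 = 1 remainder 1
1 ÷ 8 = 0 remainder 1
Reading remainders bottom-up:
= 0o117325


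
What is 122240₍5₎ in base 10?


Positional values (base 5):
  0 × 5^0 = 0 × 1 = 0
  4 × 5^1 = 4 × 5 = 20
  2 × 5^2 = 2 × 25 = 50
  2 × 5^3 = 2 × 125 = 250
  2 × 5^4 = 2 × 625 = 1250
  1 × 5^5 = 1 × 3125 = 3125
Sum = 0 + 20 + 50 + 250 + 1250 + 3125
= 4695


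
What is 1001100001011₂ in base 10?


Positional values:
Bit 0: 1 × 2^0 = 1
Bit 1: 1 × 2^1 = 2
Bit 3: 1 × 2^3 = 8
Bit 8: 1 × 2^8 = 256
Bit 9: 1 × 2^9 = 512
Bit 12: 1 × 2^12 = 4096
Sum = 1 + 2 + 8 + 256 + 512 + 4096
= 4875


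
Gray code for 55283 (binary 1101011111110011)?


Binary: 1101011111110011
Gray code: G = B XOR (B >> 1)
B >> 1 = 0110101111111001
1101011111110011 XOR 0110101111111001:
  1 XOR 0 = 1
  1 XOR 1 = 0
  0 XOR 1 = 1
  1 XOR 0 = 1
  0 XOR 1 = 1
  1 XOR 0 = 1
  1 XOR 1 = 0
  1 XOR 1 = 0
  1 XOR 1 = 0
  1 XOR 1 = 0
  1 XOR 1 = 0
  1 XOR 1 = 0
  0 XOR 1 = 1
  0 XOR 0 = 0
  1 XOR 0 = 1
  1 XOR 1 = 0
= 1011110000001010


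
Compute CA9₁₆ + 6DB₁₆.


Align and add column by column (LSB to MSB, each column mod 16 with carry):
  0CA9
+ 06DB
  ----
  col 0: 9(9) + B(11) + 0 (carry in) = 20 → 4(4), carry out 1
  col 1: A(10) + D(13) + 1 (carry in) = 24 → 8(8), carry out 1
  col 2: C(12) + 6(6) + 1 (carry in) = 19 → 3(3), carry out 1
  col 3: 0(0) + 0(0) + 1 (carry in) = 1 → 1(1), carry out 0
Reading digits MSB→LSB: 1384
Strip leading zeros: 1384
= 0x1384
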